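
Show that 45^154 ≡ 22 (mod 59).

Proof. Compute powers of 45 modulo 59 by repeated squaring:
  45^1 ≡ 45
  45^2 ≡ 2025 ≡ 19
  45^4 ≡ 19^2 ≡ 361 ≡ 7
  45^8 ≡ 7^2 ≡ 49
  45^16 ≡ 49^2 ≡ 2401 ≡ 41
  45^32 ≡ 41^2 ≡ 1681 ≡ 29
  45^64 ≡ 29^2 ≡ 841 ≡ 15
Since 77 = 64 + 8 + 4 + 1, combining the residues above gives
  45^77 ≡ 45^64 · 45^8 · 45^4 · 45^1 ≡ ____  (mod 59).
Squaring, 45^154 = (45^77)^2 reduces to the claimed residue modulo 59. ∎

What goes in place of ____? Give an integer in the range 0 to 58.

9

Multiply the listed residues: 15 · 49 · 7 · 45 = 735 → 5145 → 231525.
Reducing modulo 59: 231525 = 3924·59 + 9, so 45^77 ≡ 9.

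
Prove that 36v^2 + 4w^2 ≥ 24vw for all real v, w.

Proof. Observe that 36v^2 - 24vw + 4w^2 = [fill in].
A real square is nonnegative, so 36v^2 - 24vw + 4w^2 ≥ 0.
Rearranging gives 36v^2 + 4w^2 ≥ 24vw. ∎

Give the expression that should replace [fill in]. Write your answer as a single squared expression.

(6v - 2w)^2

36v^2 - 24vw + 4w^2 is a perfect-square trinomial: the outer terms are (6v)^2 and (2w)^2, and the cross term is -2·6v·2w.
So 36v^2 - 24vw + 4w^2 = (6v - 2w)^2 ≥ 0.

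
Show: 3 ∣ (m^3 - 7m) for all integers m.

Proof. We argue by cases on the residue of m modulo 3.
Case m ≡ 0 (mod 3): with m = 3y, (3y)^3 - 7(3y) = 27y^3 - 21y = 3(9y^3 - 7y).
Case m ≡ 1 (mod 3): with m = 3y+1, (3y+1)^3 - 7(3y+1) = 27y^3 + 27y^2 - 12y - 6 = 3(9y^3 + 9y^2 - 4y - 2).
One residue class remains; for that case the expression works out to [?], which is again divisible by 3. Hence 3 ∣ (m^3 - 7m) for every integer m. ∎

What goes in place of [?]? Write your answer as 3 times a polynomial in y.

The residues treated are {0, 1}, so the missing case is m ≡ 2 (mod 3); write m = 3y+2.
Then (3y+2)^3 - 7(3y+2) = 27y^3 + 54y^2 + 15y - 6 = 3(9y^3 + 18y^2 + 5y - 2).

3(9y^3 + 18y^2 + 5y - 2)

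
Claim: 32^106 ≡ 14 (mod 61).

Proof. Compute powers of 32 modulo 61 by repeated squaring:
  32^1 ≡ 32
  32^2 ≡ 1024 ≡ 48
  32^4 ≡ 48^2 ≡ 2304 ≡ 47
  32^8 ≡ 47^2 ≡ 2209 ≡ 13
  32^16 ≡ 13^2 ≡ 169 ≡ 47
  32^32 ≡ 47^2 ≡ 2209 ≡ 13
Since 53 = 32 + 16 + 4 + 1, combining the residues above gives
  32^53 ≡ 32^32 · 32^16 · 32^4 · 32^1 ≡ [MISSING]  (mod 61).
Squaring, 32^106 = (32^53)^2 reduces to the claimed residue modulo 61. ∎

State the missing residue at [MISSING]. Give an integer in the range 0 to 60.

32^32 · 32^16 · 32^4 · 32^1 ≡ 13 · 47 · 47 · 32 = 918944.
918944 mod 61 = 40, so 32^53 ≡ 40 (mod 61).

40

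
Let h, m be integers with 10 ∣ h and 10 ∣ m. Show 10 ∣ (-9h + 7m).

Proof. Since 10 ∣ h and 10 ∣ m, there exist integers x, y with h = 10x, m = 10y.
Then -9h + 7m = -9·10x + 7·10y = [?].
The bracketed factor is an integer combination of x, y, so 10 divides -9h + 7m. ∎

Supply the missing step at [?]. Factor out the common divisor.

10(-9x + 7y)

Pull the common 10 out of every term: -9·10x + 7·10y = 10(-9x + 7y).
-9x + 7y is an integer, which exhibits the divisibility.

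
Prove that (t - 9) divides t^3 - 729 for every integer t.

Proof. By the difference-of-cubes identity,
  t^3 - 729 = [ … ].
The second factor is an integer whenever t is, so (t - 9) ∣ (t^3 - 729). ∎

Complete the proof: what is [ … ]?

a^3 - b^3 = (a - b)(a^2 + ab + b^2). With a = t, b = 9:
t^3 - 729 = (t - 9)(t^2 + 9t + 81).

(t - 9)(t^2 + 9t + 81)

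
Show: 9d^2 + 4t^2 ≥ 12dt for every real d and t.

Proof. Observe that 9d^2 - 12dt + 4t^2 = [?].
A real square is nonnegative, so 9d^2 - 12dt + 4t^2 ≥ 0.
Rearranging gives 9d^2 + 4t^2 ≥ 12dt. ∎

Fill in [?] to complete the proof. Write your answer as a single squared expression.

(3d - 2t)^2

The leading and trailing coefficients are 3^2 and 2^2, and 12 = 2·3·2, so the trinomial is (3d - 2t)^2.
Hence 9d^2 - 12dt + 4t^2 ≥ 0.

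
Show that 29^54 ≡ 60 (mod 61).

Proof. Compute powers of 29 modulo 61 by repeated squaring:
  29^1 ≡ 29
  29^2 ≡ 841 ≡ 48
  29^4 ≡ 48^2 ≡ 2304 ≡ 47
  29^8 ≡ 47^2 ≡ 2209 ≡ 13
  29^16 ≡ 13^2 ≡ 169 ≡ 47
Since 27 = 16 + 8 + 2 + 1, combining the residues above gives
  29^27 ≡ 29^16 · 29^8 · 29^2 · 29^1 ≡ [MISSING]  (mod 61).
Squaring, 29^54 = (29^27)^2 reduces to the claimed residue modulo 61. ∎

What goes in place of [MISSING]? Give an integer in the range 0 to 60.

29^16 · 29^8 · 29^2 · 29^1 ≡ 47 · 13 · 48 · 29 = 850512.
850512 mod 61 = 50, so 29^27 ≡ 50 (mod 61).

50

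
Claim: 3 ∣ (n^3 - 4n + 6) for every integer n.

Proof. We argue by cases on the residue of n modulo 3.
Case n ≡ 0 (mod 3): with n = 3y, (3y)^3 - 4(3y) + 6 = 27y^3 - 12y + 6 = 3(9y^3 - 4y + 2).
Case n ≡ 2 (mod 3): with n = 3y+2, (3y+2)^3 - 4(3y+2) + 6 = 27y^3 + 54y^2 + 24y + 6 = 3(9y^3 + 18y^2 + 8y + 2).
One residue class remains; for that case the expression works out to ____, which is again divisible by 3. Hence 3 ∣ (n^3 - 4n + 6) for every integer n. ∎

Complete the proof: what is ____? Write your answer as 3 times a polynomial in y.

3(9y^3 + 9y^2 - y + 1)

Only n ≡ 1 (mod 3) is unaccounted for. Put n = 3y+1:
(3y+1)^3 - 4(3y+1) + 6 expands to 27y^3 + 27y^2 - 3y + 3,
and factoring out 3 leaves 3(9y^3 + 9y^2 - y + 1).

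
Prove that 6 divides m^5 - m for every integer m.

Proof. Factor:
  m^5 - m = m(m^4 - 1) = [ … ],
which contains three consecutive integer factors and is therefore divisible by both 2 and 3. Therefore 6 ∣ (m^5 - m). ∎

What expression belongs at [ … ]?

m^4 - 1 = (m^2 - 1)(m^2 + 1), and m^2 - 1 = (m-1)(m+1).
So m(m^4 - 1) = (m - 1)m(m + 1)(m^2 + 1).

(m - 1)m(m + 1)(m^2 + 1)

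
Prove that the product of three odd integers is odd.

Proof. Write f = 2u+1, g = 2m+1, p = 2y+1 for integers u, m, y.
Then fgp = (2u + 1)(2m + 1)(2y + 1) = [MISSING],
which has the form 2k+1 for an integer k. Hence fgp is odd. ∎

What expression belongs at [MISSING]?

(2u + 1)(2m + 1)(2y + 1) = 8muy + 4mu + 4my + 2m + 4uy + 2u + 2y + 1
= 2(4muy + 2mu + 2my + m + 2uy + u + y) + 1.
Since 4muy + 2mu + 2my + m + 2uy + u + y is an integer, the product is of the form 2k+1 for an integer k.

2(4muy + 2mu + 2my + m + 2uy + u + y) + 1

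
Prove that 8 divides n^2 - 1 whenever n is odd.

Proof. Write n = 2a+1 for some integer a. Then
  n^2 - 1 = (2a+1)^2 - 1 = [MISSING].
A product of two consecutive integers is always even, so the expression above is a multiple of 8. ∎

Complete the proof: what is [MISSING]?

(2a+1)^2 - 1 = 4a^2 + 4a + 1 - 1 = 4a^2 + 4a = 4a(a+1).
Since a and a+1 are consecutive, a(a+1) is even, and 4·(even) is a multiple of 8.

4a(a + 1)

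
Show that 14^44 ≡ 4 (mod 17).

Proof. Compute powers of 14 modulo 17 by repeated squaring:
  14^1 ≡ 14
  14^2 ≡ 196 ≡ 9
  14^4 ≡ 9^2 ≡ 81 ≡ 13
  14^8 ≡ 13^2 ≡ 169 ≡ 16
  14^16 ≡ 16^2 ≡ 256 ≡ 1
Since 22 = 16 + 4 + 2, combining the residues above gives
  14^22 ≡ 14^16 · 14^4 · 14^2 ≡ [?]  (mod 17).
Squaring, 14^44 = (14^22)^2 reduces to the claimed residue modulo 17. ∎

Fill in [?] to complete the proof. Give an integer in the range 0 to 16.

15

Multiply the listed residues: 1 · 13 · 9 = 13 → 117.
Reducing modulo 17: 117 = 6·17 + 15, so 14^22 ≡ 15.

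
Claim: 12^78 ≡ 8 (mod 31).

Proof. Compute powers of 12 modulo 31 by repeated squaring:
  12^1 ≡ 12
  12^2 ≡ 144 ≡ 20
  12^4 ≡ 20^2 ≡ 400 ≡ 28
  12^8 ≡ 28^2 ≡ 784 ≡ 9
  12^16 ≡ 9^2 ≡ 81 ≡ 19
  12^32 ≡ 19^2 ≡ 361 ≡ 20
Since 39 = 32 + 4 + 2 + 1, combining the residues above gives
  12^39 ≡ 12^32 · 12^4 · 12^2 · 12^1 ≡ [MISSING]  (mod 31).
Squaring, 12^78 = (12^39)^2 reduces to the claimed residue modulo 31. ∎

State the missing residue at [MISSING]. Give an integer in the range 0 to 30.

Multiply the listed residues: 20 · 28 · 20 · 12 = 560 → 11200 → 134400.
Reducing modulo 31: 134400 = 4335·31 + 15, so 12^39 ≡ 15.

15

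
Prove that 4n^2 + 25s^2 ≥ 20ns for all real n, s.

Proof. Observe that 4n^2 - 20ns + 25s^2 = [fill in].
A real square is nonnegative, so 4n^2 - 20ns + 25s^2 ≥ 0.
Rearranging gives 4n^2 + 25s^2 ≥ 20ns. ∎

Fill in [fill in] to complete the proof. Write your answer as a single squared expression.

(2n - 5s)^2

4n^2 - 20ns + 25s^2 is a perfect-square trinomial: the outer terms are (2n)^2 and (5s)^2, and the cross term is -2·2n·5s.
So 4n^2 - 20ns + 25s^2 = (2n - 5s)^2 ≥ 0.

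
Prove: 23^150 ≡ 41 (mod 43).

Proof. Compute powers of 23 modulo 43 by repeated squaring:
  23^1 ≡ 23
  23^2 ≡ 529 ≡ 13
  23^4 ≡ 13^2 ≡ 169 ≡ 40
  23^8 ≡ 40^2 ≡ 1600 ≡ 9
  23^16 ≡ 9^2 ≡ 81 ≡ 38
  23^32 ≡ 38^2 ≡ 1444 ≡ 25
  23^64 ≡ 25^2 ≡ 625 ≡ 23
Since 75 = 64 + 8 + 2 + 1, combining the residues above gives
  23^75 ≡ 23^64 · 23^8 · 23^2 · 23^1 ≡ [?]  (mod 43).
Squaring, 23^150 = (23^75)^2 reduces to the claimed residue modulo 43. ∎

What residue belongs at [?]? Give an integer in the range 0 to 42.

16

Multiply the listed residues: 23 · 9 · 13 · 23 = 207 → 2691 → 61893.
Reducing modulo 43: 61893 = 1439·43 + 16, so 23^75 ≡ 16.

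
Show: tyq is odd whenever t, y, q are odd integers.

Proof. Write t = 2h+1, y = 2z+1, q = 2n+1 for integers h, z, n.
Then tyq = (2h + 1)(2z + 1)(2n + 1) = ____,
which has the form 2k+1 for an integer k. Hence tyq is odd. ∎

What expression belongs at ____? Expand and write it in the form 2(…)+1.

Expanding: (2h + 1)(2z + 1)(2n + 1) = 8hnz + 4hn + 4hz + 2h + 4nz + 2n + 2z + 1.
Every term except the constant is even, so this is 2(4hnz + 2hn + 2hz + h + 2nz + n + z) + 1,
and 4hnz + 2hn + 2hz + h + 2nz + n + z ∈ ℤ gives the required form.

2(4hnz + 2hn + 2hz + h + 2nz + n + z) + 1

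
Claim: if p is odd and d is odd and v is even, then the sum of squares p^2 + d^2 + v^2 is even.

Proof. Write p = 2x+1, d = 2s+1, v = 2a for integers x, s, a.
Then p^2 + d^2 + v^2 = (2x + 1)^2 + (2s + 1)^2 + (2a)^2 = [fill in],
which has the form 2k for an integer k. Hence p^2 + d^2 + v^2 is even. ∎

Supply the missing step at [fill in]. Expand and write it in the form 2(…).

2(2a^2 + 2s^2 + 2s + 2x^2 + 2x + 1)

Expanding: (2x + 1)^2 + (2s + 1)^2 + (2a)^2 = 4a^2 + 4s^2 + 4s + 4x^2 + 4x + 2.
Every term is even; pulling out the factor of 2 gives 2(2a^2 + 2s^2 + 2s + 2x^2 + 2x + 1).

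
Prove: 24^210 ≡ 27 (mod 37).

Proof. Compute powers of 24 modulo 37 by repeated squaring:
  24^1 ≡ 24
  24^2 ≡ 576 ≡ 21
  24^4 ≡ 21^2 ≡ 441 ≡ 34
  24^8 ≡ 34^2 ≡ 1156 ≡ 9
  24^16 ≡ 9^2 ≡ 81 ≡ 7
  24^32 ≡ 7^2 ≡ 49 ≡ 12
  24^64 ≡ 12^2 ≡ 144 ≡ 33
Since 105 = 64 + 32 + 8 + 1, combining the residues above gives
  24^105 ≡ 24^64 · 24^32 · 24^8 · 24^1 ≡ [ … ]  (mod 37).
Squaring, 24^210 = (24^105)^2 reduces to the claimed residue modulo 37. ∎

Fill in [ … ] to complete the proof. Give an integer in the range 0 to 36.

Multiply the listed residues: 33 · 12 · 9 · 24 = 396 → 3564 → 85536.
Reducing modulo 37: 85536 = 2311·37 + 29, so 24^105 ≡ 29.

29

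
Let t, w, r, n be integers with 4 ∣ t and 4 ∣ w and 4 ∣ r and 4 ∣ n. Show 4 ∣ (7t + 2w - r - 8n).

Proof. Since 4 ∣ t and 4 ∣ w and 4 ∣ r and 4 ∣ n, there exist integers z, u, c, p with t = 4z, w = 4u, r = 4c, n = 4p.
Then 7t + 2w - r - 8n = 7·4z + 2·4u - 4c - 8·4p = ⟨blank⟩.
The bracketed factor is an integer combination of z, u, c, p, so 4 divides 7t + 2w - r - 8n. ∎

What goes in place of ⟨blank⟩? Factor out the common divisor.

Each term has a factor of 4: 7·4z + 2·4u - 4c - 8·4p = 4·(-c - 8p + 2u + 7z).
Since -c - 8p + 2u + 7z is an integer, 4 ∣ (7t + 2w - r - 8n).

4(-c - 8p + 2u + 7z)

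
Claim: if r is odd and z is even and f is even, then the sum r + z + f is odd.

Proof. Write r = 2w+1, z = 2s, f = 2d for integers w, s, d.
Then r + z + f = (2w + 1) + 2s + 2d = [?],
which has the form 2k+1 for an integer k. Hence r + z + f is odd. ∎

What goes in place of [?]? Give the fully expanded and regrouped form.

Expanding: (2w + 1) + 2s + 2d = 2d + 2s + 2w + 1.
Every term except the constant is even, so this is 2(d + s + w) + 1,
and d + s + w ∈ ℤ gives the required form.

2(d + s + w) + 1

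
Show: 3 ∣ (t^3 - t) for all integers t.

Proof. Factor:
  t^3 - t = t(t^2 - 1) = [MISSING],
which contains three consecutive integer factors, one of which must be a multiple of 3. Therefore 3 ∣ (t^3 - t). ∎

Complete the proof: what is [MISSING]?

(t - 1)t(t + 1)

t(t^2 - 1) = t(t - 1)(t + 1) = (t - 1)t(t + 1).
These three factors are consecutive integers, so their product is divisible by 3.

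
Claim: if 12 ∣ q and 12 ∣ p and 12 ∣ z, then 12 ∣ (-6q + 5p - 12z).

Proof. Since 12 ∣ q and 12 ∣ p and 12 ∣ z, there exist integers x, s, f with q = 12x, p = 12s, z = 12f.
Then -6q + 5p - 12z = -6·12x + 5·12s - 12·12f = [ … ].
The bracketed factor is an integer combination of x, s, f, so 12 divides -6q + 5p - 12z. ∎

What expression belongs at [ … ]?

12(-12f + 5s - 6x)

Each term has a factor of 12: -6·12x + 5·12s - 12·12f = 12·(-12f + 5s - 6x).
Since -12f + 5s - 6x is an integer, 12 ∣ (-6q + 5p - 12z).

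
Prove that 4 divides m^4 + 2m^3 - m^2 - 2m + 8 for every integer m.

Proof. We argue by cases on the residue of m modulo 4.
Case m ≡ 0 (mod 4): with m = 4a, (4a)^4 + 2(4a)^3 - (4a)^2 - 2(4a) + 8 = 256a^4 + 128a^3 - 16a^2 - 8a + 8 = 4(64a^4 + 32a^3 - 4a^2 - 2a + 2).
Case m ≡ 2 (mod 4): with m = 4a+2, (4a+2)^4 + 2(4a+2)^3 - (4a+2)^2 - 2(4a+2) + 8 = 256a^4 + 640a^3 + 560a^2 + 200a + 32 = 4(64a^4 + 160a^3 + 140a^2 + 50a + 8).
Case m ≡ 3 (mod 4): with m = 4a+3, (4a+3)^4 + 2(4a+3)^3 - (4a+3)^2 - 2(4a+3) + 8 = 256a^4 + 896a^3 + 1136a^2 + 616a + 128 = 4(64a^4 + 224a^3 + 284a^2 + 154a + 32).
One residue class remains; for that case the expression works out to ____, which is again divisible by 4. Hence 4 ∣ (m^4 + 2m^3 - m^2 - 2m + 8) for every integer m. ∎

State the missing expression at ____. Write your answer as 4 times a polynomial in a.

4(64a^4 + 96a^3 + 44a^2 + 6a + 2)

Only m ≡ 1 (mod 4) is unaccounted for. Put m = 4a+1:
(4a+1)^4 + 2(4a+1)^3 - (4a+1)^2 - 2(4a+1) + 8 expands to 256a^4 + 384a^3 + 176a^2 + 24a + 8,
and factoring out 4 leaves 4(64a^4 + 96a^3 + 44a^2 + 6a + 2).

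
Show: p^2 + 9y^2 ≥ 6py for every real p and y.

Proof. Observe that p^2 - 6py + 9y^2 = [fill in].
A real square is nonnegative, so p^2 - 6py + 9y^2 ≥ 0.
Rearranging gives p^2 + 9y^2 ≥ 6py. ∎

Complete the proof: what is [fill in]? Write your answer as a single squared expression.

p^2 - 6py + 9y^2 is a perfect-square trinomial: the outer terms are (p)^2 and (3y)^2, and the cross term is -2·p·3y.
So p^2 - 6py + 9y^2 = (p - 3y)^2 ≥ 0.

(p - 3y)^2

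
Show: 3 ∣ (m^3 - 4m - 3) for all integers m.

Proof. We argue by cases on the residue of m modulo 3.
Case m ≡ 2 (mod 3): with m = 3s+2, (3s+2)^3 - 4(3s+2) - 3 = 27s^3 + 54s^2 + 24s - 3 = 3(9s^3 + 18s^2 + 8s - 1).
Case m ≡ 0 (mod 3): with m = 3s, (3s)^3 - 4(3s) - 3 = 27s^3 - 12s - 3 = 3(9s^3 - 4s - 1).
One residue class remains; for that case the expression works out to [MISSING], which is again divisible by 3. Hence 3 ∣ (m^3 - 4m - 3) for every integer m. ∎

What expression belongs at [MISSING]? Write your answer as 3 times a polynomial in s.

Only m ≡ 1 (mod 3) is unaccounted for. Put m = 3s+1:
(3s+1)^3 - 4(3s+1) - 3 expands to 27s^3 + 27s^2 - 3s - 6,
and factoring out 3 leaves 3(9s^3 + 9s^2 - s - 2).

3(9s^3 + 9s^2 - s - 2)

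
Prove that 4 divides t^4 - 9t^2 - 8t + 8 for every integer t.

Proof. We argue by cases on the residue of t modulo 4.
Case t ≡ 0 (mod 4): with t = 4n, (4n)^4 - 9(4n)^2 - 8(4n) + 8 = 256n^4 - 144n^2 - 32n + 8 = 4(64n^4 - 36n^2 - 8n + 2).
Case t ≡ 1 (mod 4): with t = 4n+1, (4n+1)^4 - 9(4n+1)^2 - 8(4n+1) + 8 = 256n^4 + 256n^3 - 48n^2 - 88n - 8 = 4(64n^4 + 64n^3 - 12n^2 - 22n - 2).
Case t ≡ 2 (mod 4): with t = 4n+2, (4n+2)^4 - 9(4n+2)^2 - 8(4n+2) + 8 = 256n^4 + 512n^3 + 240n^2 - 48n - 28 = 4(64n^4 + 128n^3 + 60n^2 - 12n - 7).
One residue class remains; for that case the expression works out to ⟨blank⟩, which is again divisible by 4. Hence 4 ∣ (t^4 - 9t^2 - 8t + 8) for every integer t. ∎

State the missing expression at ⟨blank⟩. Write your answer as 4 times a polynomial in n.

4(64n^4 + 192n^3 + 180n^2 + 46n - 4)

The residues treated are {0, 1, 2}, so the missing case is t ≡ 3 (mod 4); write t = 4n+3.
Then (4n+3)^4 - 9(4n+3)^2 - 8(4n+3) + 8 = 256n^4 + 768n^3 + 720n^2 + 184n - 16 = 4(64n^4 + 192n^3 + 180n^2 + 46n - 4).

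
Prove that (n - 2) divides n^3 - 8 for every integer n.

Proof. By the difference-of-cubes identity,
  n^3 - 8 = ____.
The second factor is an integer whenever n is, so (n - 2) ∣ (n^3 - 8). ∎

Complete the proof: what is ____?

a^3 - b^3 = (a - b)(a^2 + ab + b^2). With a = n, b = 2:
n^3 - 8 = (n - 2)(n^2 + 2n + 4).

(n - 2)(n^2 + 2n + 4)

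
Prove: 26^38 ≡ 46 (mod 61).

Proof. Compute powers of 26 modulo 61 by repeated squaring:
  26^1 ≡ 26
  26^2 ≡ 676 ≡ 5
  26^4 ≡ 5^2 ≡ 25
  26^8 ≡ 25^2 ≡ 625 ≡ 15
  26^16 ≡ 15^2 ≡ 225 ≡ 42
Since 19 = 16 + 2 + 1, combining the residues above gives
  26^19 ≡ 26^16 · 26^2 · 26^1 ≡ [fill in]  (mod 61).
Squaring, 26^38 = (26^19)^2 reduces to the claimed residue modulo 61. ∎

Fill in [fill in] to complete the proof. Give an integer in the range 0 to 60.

31

Multiply the listed residues: 42 · 5 · 26 = 210 → 5460.
Reducing modulo 61: 5460 = 89·61 + 31, so 26^19 ≡ 31.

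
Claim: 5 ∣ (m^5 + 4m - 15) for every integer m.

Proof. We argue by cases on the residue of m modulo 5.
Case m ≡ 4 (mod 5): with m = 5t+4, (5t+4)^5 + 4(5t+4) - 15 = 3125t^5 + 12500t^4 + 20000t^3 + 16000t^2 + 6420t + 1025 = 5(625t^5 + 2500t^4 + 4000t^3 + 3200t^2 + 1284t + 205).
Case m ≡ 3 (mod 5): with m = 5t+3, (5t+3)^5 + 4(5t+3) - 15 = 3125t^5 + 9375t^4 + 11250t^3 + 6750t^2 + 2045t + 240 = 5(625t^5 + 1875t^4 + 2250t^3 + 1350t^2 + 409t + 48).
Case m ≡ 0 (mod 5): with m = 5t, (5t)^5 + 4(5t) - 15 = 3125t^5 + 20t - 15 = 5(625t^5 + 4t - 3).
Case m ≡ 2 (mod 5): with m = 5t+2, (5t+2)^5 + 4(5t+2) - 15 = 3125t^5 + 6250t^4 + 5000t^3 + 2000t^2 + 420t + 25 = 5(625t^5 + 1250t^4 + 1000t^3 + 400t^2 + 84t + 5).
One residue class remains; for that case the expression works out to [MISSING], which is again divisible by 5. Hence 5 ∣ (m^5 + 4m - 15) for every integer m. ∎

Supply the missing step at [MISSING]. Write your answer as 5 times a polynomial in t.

5(625t^5 + 625t^4 + 250t^3 + 50t^2 + 9t - 2)

The residues treated are {4, 3, 0, 2}, so the missing case is m ≡ 1 (mod 5); write m = 5t+1.
Then (5t+1)^5 + 4(5t+1) - 15 = 3125t^5 + 3125t^4 + 1250t^3 + 250t^2 + 45t - 10 = 5(625t^5 + 625t^4 + 250t^3 + 50t^2 + 9t - 2).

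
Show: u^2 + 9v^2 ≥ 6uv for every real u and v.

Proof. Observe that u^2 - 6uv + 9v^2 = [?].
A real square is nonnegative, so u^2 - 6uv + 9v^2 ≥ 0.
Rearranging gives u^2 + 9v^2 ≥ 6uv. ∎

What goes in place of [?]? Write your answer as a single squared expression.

u^2 - 6uv + 9v^2 is a perfect-square trinomial: the outer terms are (u)^2 and (3v)^2, and the cross term is -2·u·3v.
So u^2 - 6uv + 9v^2 = (u - 3v)^2 ≥ 0.

(u - 3v)^2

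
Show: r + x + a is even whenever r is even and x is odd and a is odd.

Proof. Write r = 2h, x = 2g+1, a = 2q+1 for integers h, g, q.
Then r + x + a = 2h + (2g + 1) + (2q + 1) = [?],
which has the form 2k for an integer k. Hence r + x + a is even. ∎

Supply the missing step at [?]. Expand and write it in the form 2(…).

2(g + h + q + 1)

Expanding: 2h + (2g + 1) + (2q + 1) = 2g + 2h + 2q + 2.
Every term is even; pulling out the factor of 2 gives 2(g + h + q + 1).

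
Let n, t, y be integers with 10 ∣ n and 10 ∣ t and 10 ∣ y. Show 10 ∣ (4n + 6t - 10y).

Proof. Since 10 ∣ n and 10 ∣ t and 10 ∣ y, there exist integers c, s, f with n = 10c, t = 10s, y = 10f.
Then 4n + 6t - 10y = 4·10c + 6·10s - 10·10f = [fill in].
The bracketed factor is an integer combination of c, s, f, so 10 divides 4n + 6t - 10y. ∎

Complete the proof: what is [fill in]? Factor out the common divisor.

10(4c - 10f + 6s)

Each term has a factor of 10: 4·10c + 6·10s - 10·10f = 10·(4c - 10f + 6s).
Since 4c - 10f + 6s is an integer, 10 ∣ (4n + 6t - 10y).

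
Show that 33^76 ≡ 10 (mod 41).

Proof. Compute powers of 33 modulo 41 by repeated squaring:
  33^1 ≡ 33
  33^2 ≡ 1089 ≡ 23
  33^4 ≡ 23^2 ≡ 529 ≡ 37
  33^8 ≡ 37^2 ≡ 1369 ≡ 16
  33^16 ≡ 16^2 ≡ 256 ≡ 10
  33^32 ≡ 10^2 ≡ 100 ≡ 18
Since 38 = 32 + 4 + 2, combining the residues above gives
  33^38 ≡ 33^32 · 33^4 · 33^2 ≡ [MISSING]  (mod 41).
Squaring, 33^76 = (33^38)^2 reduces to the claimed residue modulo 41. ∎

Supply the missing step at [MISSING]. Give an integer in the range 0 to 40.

33^32 · 33^4 · 33^2 ≡ 18 · 37 · 23 = 15318.
15318 mod 41 = 25, so 33^38 ≡ 25 (mod 41).

25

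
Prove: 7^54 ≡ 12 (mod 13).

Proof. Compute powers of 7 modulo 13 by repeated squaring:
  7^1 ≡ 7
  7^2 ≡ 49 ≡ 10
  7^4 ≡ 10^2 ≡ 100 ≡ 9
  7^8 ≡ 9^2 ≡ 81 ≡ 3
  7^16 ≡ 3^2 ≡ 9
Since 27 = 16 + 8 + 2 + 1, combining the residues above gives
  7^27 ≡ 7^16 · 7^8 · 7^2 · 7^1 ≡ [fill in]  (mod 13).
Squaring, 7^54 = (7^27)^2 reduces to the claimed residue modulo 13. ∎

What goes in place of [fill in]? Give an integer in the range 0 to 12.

5

7^16 · 7^8 · 7^2 · 7^1 ≡ 9 · 3 · 10 · 7 = 1890.
1890 mod 13 = 5, so 7^27 ≡ 5 (mod 13).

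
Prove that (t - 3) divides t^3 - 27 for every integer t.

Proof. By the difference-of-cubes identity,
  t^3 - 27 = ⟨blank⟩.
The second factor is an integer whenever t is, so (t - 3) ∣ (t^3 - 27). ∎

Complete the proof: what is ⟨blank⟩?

(t - 3)(t^2 + 3t + 9)

a^3 - b^3 = (a - b)(a^2 + ab + b^2). With a = t, b = 3:
t^3 - 27 = (t - 3)(t^2 + 3t + 9).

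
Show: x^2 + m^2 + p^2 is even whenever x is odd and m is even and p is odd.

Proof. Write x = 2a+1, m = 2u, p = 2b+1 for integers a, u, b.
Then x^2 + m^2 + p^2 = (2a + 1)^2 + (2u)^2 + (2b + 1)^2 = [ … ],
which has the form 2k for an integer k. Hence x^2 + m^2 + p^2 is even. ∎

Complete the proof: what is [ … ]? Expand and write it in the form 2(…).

Expanding: (2a + 1)^2 + (2u)^2 + (2b + 1)^2 = 4a^2 + 4a + 4b^2 + 4b + 4u^2 + 2.
Every term is even; pulling out the factor of 2 gives 2(2a^2 + 2a + 2b^2 + 2b + 2u^2 + 1).

2(2a^2 + 2a + 2b^2 + 2b + 2u^2 + 1)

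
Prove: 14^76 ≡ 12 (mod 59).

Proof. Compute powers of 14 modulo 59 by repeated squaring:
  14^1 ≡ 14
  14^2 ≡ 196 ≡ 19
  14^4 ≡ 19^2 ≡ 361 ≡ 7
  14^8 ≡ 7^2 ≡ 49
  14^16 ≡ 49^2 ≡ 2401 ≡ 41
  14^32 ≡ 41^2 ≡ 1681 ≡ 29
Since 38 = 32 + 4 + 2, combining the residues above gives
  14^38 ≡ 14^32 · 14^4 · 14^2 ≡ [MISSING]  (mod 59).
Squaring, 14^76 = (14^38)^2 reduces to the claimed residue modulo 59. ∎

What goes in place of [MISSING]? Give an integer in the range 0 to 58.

Multiply the listed residues: 29 · 7 · 19 = 203 → 3857.
Reducing modulo 59: 3857 = 65·59 + 22, so 14^38 ≡ 22.

22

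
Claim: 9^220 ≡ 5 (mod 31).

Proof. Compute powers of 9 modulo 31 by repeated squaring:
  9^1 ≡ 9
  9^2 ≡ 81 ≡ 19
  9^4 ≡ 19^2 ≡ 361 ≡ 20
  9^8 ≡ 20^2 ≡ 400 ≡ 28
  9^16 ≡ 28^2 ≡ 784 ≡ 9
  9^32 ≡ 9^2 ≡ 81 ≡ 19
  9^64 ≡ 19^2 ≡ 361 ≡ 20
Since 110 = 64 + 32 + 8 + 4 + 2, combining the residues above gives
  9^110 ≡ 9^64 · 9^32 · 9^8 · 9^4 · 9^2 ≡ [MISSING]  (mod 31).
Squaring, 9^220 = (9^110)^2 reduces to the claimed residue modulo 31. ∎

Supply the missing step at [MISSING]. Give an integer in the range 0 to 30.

25

Multiply the listed residues: 20 · 19 · 28 · 20 · 19 = 380 → 10640 → 212800 → 4043200.
Reducing modulo 31: 4043200 = 130425·31 + 25, so 9^110 ≡ 25.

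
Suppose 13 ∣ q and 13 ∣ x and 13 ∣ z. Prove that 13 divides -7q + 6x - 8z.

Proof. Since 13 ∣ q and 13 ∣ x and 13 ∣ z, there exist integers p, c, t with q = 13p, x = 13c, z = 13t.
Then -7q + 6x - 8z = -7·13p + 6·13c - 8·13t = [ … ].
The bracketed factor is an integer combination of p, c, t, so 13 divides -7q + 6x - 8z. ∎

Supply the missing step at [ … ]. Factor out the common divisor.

13(6c - 7p - 8t)

Each term has a factor of 13: -7·13p + 6·13c - 8·13t = 13·(6c - 7p - 8t).
Since 6c - 7p - 8t is an integer, 13 ∣ (-7q + 6x - 8z).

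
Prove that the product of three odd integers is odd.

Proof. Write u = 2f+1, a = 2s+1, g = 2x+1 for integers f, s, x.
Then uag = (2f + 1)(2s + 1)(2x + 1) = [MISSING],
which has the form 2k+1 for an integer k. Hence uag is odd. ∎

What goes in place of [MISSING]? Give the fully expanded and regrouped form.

Expanding: (2f + 1)(2s + 1)(2x + 1) = 8fsx + 4fs + 4fx + 2f + 4sx + 2s + 2x + 1.
Every term except the constant is even, so this is 2(4fsx + 2fs + 2fx + f + 2sx + s + x) + 1,
and 4fsx + 2fs + 2fx + f + 2sx + s + x ∈ ℤ gives the required form.

2(4fsx + 2fs + 2fx + f + 2sx + s + x) + 1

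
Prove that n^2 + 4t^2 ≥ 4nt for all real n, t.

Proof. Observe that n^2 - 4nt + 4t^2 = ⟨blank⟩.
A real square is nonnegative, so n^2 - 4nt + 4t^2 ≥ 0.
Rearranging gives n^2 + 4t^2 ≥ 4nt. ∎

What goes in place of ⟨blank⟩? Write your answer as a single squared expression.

The leading and trailing coefficients are 1^2 and 2^2, and 4 = 2·1·2, so the trinomial is (n - 2t)^2.
Hence n^2 - 4nt + 4t^2 ≥ 0.

(n - 2t)^2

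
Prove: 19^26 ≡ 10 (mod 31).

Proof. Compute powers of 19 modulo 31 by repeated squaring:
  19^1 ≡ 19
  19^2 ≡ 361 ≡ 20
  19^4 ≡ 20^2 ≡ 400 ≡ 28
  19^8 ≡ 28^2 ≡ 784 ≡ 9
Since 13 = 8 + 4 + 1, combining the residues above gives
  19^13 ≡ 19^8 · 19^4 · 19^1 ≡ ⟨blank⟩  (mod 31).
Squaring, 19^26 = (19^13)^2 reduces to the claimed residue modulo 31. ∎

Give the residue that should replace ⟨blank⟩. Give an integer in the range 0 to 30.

19^8 · 19^4 · 19^1 ≡ 9 · 28 · 19 = 4788.
4788 mod 31 = 14, so 19^13 ≡ 14 (mod 31).

14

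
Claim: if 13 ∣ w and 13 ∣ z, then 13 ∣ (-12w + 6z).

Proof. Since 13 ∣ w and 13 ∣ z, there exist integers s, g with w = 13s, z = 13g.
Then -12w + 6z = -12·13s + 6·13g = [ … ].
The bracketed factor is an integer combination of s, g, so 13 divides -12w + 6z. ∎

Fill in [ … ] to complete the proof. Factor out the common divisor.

13(6g - 12s)

Pull the common 13 out of every term: -12·13s + 6·13g = 13(6g - 12s).
6g - 12s is an integer, which exhibits the divisibility.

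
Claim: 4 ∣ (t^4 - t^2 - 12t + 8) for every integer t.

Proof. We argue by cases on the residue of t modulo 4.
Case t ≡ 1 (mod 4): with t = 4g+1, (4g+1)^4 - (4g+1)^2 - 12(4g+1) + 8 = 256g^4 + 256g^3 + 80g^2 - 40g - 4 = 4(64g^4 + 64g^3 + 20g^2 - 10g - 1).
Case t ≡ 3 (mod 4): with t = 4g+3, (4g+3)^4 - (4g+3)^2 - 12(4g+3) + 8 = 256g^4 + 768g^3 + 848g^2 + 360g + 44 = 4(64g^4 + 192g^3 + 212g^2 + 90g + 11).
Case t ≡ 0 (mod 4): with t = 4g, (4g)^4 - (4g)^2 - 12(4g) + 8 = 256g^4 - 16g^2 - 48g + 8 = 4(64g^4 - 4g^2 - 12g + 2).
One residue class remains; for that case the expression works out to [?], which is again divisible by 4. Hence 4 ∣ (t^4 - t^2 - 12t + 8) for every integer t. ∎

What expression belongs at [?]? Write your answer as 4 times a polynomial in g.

Only t ≡ 2 (mod 4) is unaccounted for. Put t = 4g+2:
(4g+2)^4 - (4g+2)^2 - 12(4g+2) + 8 expands to 256g^4 + 512g^3 + 368g^2 + 64g - 4,
and factoring out 4 leaves 4(64g^4 + 128g^3 + 92g^2 + 16g - 1).

4(64g^4 + 128g^3 + 92g^2 + 16g - 1)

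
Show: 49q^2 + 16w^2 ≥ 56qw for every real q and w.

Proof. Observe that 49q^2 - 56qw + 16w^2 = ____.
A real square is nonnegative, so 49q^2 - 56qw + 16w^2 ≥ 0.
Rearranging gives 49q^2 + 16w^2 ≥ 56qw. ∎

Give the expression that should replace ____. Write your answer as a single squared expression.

(7q - 4w)^2

49q^2 - 56qw + 16w^2 is a perfect-square trinomial: the outer terms are (7q)^2 and (4w)^2, and the cross term is -2·7q·4w.
So 49q^2 - 56qw + 16w^2 = (7q - 4w)^2 ≥ 0.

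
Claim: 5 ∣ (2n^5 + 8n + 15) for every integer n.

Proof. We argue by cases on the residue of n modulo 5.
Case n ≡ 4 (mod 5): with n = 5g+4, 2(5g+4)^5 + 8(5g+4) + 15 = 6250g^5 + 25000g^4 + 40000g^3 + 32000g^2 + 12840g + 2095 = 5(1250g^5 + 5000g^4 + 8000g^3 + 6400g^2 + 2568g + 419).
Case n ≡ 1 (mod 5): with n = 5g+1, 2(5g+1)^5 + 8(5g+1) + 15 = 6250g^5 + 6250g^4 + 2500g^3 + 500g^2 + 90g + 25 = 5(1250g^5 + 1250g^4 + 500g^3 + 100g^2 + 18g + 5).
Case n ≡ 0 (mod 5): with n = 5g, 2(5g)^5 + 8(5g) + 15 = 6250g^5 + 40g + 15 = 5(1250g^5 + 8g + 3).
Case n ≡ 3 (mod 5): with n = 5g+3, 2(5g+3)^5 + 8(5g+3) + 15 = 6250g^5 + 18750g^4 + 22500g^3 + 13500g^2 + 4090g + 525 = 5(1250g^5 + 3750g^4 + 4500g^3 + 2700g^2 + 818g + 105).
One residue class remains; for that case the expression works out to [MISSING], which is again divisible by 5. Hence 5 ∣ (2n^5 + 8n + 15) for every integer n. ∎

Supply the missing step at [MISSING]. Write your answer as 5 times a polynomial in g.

Only n ≡ 2 (mod 5) is unaccounted for. Put n = 5g+2:
2(5g+2)^5 + 8(5g+2) + 15 expands to 6250g^5 + 12500g^4 + 10000g^3 + 4000g^2 + 840g + 95,
and factoring out 5 leaves 5(1250g^5 + 2500g^4 + 2000g^3 + 800g^2 + 168g + 19).

5(1250g^5 + 2500g^4 + 2000g^3 + 800g^2 + 168g + 19)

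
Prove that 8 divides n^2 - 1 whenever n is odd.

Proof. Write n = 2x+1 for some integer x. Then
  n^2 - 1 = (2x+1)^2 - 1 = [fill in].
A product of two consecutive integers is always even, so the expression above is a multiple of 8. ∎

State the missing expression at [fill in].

(2x+1)^2 - 1 = 4x^2 + 4x + 1 - 1 = 4x^2 + 4x = 4x(x+1).
Since x and x+1 are consecutive, x(x+1) is even, and 4·(even) is a multiple of 8.

4x(x + 1)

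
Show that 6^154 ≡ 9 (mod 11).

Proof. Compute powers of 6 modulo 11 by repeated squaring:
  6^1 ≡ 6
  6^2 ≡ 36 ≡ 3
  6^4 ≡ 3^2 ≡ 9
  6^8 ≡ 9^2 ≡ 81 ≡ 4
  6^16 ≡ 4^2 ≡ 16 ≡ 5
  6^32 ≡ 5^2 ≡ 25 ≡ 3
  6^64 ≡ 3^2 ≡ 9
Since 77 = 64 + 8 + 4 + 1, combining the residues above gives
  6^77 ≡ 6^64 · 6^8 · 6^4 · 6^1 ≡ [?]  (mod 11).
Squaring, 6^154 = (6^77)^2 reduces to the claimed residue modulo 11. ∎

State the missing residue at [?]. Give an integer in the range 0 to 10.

Multiply the listed residues: 9 · 4 · 9 · 6 = 36 → 324 → 1944.
Reducing modulo 11: 1944 = 176·11 + 8, so 6^77 ≡ 8.

8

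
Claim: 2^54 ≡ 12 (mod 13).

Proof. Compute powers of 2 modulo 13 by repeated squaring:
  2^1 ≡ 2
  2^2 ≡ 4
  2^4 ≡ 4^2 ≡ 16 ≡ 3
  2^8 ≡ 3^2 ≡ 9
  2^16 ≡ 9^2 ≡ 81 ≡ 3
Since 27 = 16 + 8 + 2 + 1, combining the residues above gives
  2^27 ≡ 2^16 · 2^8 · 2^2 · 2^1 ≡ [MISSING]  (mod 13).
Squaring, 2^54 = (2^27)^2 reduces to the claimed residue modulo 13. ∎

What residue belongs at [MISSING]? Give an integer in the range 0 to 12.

8

Multiply the listed residues: 3 · 9 · 4 · 2 = 27 → 108 → 216.
Reducing modulo 13: 216 = 16·13 + 8, so 2^27 ≡ 8.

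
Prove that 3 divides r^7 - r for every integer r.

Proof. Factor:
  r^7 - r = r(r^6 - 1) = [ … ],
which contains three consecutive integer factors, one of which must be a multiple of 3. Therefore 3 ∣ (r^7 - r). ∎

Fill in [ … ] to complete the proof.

r^6 - 1 = (r^2 - 1)(r^4 + r^2 + 1), and r^2 - 1 = (r-1)(r+1).
So r(r^6 - 1) = (r - 1)r(r + 1)(r^4 + r^2 + 1).

(r - 1)r(r + 1)(r^4 + r^2 + 1)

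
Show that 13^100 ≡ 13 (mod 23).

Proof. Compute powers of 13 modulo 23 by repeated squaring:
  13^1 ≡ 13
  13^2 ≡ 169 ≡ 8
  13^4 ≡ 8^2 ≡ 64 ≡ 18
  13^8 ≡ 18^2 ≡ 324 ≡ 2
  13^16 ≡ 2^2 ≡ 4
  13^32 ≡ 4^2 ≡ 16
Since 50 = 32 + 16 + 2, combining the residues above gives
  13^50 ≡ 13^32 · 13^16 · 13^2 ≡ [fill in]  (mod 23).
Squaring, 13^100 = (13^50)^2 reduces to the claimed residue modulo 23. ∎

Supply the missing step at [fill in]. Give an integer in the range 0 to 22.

13^32 · 13^16 · 13^2 ≡ 16 · 4 · 8 = 512.
512 mod 23 = 6, so 13^50 ≡ 6 (mod 23).

6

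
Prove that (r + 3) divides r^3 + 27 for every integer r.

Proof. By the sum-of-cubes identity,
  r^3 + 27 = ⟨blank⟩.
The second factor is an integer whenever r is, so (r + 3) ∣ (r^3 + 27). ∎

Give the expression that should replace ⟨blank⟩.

(r + 3)(r^2 - 3r + 9)

Polynomial division of r^3 + 27 by r + 3 leaves remainder 0 and quotient r^2 - 3r + 9.
Hence r^3 + 27 = (r + 3)(r^2 - 3r + 9).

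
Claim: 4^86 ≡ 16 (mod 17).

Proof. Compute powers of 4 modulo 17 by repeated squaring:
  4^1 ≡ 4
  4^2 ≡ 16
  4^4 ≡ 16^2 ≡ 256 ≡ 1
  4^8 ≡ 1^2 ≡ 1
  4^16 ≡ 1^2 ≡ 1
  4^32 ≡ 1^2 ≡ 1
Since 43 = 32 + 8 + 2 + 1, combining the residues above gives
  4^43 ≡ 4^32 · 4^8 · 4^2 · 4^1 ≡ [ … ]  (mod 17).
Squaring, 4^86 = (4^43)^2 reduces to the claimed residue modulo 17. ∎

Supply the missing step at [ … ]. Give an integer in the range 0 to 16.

13

4^32 · 4^8 · 4^2 · 4^1 ≡ 1 · 1 · 16 · 4 = 64.
64 mod 17 = 13, so 4^43 ≡ 13 (mod 17).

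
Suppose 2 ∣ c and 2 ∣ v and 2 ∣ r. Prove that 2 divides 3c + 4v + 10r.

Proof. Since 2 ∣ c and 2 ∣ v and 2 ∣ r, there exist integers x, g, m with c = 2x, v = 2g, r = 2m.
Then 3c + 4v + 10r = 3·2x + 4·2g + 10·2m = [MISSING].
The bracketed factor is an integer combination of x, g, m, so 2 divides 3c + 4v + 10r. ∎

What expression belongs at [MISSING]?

2(4g + 10m + 3x)

Each term has a factor of 2: 3·2x + 4·2g + 10·2m = 2·(4g + 10m + 3x).
Since 4g + 10m + 3x is an integer, 2 ∣ (3c + 4v + 10r).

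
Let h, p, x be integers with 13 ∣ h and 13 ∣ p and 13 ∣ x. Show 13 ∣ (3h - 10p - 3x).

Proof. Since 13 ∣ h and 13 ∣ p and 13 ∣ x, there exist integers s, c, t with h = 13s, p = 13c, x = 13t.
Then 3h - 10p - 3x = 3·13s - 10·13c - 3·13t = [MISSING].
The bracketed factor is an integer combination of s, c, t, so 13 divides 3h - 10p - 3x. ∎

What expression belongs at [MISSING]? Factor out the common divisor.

13(-10c + 3s - 3t)

Each term has a factor of 13: 3·13s - 10·13c - 3·13t = 13·(-10c + 3s - 3t).
Since -10c + 3s - 3t is an integer, 13 ∣ (3h - 10p - 3x).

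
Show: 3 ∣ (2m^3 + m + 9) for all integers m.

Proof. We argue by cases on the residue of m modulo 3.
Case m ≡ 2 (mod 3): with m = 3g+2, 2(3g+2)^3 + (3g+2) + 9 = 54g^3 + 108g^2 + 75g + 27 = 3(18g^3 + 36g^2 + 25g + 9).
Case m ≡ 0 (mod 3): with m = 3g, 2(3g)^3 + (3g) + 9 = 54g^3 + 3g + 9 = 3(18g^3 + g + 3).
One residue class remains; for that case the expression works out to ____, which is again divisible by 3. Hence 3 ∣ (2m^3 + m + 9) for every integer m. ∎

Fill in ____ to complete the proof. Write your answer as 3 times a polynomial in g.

The residues treated are {2, 0}, so the missing case is m ≡ 1 (mod 3); write m = 3g+1.
Then 2(3g+1)^3 + (3g+1) + 9 = 54g^3 + 54g^2 + 21g + 12 = 3(18g^3 + 18g^2 + 7g + 4).

3(18g^3 + 18g^2 + 7g + 4)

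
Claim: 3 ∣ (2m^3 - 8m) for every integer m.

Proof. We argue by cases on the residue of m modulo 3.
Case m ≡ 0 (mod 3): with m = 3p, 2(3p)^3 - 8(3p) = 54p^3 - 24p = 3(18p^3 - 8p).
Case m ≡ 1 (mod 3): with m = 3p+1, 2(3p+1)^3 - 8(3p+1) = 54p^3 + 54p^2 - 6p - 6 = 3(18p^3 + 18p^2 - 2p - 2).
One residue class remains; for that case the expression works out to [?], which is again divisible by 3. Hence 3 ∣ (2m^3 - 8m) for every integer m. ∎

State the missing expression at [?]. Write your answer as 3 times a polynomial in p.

3(18p^3 + 36p^2 + 16p)

The residues treated are {0, 1}, so the missing case is m ≡ 2 (mod 3); write m = 3p+2.
Then 2(3p+2)^3 - 8(3p+2) = 54p^3 + 108p^2 + 48p = 3(18p^3 + 36p^2 + 16p).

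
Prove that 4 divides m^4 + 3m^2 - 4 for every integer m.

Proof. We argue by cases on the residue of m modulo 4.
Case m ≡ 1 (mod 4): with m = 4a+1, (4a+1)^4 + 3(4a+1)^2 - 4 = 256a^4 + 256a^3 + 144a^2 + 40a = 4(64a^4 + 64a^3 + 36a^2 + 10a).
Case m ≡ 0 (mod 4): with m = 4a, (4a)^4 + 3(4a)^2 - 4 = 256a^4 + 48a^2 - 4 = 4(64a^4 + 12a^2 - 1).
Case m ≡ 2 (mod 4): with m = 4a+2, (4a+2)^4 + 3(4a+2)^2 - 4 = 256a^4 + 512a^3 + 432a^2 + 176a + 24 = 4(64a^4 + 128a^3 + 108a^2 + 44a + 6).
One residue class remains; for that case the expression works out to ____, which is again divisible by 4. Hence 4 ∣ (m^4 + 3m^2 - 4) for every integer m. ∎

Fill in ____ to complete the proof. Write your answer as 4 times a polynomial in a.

4(64a^4 + 192a^3 + 228a^2 + 126a + 26)

The residues treated are {1, 0, 2}, so the missing case is m ≡ 3 (mod 4); write m = 4a+3.
Then (4a+3)^4 + 3(4a+3)^2 - 4 = 256a^4 + 768a^3 + 912a^2 + 504a + 104 = 4(64a^4 + 192a^3 + 228a^2 + 126a + 26).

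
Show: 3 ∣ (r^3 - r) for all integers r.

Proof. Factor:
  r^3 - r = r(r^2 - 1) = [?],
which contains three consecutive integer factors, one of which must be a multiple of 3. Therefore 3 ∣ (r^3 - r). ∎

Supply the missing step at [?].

r(r^2 - 1) = r(r - 1)(r + 1) = (r - 1)r(r + 1).
These three factors are consecutive integers, so their product is divisible by 3.

(r - 1)r(r + 1)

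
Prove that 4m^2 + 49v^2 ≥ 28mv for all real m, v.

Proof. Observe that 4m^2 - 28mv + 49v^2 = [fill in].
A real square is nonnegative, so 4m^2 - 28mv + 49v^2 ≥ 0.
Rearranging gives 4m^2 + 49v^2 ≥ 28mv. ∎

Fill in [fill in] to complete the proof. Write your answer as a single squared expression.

4m^2 - 28mv + 49v^2 is a perfect-square trinomial: the outer terms are (2m)^2 and (7v)^2, and the cross term is -2·2m·7v.
So 4m^2 - 28mv + 49v^2 = (2m - 7v)^2 ≥ 0.

(2m - 7v)^2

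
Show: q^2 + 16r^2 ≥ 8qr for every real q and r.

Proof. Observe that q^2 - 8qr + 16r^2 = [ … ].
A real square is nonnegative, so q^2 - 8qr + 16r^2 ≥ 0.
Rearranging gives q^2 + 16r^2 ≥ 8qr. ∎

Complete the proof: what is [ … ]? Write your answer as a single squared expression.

The leading and trailing coefficients are 1^2 and 4^2, and 8 = 2·1·4, so the trinomial is (q - 4r)^2.
Hence q^2 - 8qr + 16r^2 ≥ 0.

(q - 4r)^2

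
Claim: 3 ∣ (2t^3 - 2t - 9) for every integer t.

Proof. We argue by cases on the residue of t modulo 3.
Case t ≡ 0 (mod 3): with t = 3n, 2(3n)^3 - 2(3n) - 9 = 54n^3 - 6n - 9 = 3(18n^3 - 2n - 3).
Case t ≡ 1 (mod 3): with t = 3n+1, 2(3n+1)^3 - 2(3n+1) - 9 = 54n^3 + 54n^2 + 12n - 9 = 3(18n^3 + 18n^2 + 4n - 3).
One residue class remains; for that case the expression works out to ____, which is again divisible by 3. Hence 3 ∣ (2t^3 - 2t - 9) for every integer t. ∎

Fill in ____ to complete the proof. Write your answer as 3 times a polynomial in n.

Only t ≡ 2 (mod 3) is unaccounted for. Put t = 3n+2:
2(3n+2)^3 - 2(3n+2) - 9 expands to 54n^3 + 108n^2 + 66n + 3,
and factoring out 3 leaves 3(18n^3 + 36n^2 + 22n + 1).

3(18n^3 + 36n^2 + 22n + 1)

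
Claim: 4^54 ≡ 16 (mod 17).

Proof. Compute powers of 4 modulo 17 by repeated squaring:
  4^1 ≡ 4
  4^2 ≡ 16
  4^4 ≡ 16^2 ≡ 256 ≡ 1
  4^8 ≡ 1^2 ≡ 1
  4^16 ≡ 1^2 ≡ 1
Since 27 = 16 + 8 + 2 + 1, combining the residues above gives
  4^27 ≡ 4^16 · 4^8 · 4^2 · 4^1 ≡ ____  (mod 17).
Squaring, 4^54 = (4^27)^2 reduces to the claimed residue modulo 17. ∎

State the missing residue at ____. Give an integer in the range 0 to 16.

4^16 · 4^8 · 4^2 · 4^1 ≡ 1 · 1 · 16 · 4 = 64.
64 mod 17 = 13, so 4^27 ≡ 13 (mod 17).

13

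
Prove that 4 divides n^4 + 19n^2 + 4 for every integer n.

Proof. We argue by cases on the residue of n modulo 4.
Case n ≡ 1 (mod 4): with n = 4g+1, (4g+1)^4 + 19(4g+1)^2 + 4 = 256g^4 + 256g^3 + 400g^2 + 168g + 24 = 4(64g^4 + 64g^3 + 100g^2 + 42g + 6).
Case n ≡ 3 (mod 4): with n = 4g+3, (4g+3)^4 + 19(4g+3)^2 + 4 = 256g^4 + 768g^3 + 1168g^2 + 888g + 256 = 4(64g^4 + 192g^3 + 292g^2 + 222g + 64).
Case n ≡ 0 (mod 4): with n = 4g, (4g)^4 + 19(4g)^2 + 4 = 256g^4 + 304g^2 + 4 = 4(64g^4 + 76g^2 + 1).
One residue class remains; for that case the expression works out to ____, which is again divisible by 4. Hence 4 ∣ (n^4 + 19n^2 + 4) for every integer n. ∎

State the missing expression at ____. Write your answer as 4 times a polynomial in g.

Only n ≡ 2 (mod 4) is unaccounted for. Put n = 4g+2:
(4g+2)^4 + 19(4g+2)^2 + 4 expands to 256g^4 + 512g^3 + 688g^2 + 432g + 96,
and factoring out 4 leaves 4(64g^4 + 128g^3 + 172g^2 + 108g + 24).

4(64g^4 + 128g^3 + 172g^2 + 108g + 24)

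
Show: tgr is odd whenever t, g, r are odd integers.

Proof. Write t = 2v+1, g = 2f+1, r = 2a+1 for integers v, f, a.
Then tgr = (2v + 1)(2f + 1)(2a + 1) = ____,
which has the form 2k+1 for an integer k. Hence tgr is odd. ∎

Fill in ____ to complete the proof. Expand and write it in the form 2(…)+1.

2(4afv + 2af + 2av + a + 2fv + f + v) + 1

Expanding: (2v + 1)(2f + 1)(2a + 1) = 8afv + 4af + 4av + 2a + 4fv + 2f + 2v + 1.
Every term except the constant is even, so this is 2(4afv + 2af + 2av + a + 2fv + f + v) + 1,
and 4afv + 2af + 2av + a + 2fv + f + v ∈ ℤ gives the required form.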